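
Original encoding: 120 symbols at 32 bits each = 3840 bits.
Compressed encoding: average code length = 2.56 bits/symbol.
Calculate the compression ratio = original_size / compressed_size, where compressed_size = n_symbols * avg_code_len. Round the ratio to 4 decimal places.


original_size = n_symbols * orig_bits = 120 * 32 = 3840 bits
compressed_size = n_symbols * avg_code_len = 120 * 2.56 = 307.2 bits
ratio = original_size / compressed_size = 3840 / 307.2 = 12.5

Compression ratio = 12.5


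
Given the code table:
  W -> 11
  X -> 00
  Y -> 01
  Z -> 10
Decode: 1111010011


Decoding:
11 -> W
11 -> W
01 -> Y
00 -> X
11 -> W


Result: WWYXW


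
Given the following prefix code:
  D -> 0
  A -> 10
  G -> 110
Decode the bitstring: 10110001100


Decoding step by step:
Bits 10 -> A
Bits 110 -> G
Bits 0 -> D
Bits 0 -> D
Bits 110 -> G
Bits 0 -> D


Decoded message: AGDDGD


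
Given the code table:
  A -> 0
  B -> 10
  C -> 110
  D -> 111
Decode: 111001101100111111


Decoding:
111 -> D
0 -> A
0 -> A
110 -> C
110 -> C
0 -> A
111 -> D
111 -> D


Result: DAACCADD


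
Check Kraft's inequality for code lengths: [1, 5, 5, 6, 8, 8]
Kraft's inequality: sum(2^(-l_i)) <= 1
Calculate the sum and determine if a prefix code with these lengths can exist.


Sum = 2^(-1) + 2^(-5) + 2^(-5) + 2^(-6) + 2^(-8) + 2^(-8)
    = 0.5 + 0.03125 + 0.03125 + 0.015625 + 0.00390625 + 0.00390625
    = 150/256 = 0.5859375
Since 0.5859375 <= 1, Kraft's inequality IS satisfied.
A prefix code with these lengths CAN exist.

Kraft sum = 0.5859375. Satisfied.


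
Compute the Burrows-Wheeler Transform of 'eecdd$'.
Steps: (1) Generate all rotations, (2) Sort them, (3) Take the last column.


Rotations (sorted):
  0: $eecdd -> last char: d
  1: cdd$ee -> last char: e
  2: d$eecd -> last char: d
  3: dd$eec -> last char: c
  4: ecdd$e -> last char: e
  5: eecdd$ -> last char: $


BWT = dedce$


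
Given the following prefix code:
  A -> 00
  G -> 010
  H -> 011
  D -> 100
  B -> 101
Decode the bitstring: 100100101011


Decoding step by step:
Bits 100 -> D
Bits 100 -> D
Bits 101 -> B
Bits 011 -> H


Decoded message: DDBH


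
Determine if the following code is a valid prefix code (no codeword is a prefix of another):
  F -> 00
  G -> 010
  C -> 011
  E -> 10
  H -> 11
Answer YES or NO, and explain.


Checking each pair (does one codeword prefix another?):
  F='00' vs G='010': no prefix
  F='00' vs C='011': no prefix
  F='00' vs E='10': no prefix
  F='00' vs H='11': no prefix
  G='010' vs F='00': no prefix
  G='010' vs C='011': no prefix
  G='010' vs E='10': no prefix
  G='010' vs H='11': no prefix
  C='011' vs F='00': no prefix
  C='011' vs G='010': no prefix
  C='011' vs E='10': no prefix
  C='011' vs H='11': no prefix
  E='10' vs F='00': no prefix
  E='10' vs G='010': no prefix
  E='10' vs C='011': no prefix
  E='10' vs H='11': no prefix
  H='11' vs F='00': no prefix
  H='11' vs G='010': no prefix
  H='11' vs C='011': no prefix
  H='11' vs E='10': no prefix
No violation found over all pairs.

YES -- this is a valid prefix code. No codeword is a prefix of any other codeword.


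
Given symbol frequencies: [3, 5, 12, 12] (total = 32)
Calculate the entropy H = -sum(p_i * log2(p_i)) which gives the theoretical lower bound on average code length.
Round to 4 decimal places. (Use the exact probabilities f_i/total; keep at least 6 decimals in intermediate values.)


Per-symbol terms -p_i * log2(p_i) with p_i = f_i/32:
  p = 3/32 = 0.093750: log2(p) = -3.415037, -p*log2(p) = 0.320160
  p = 5/32 = 0.156250: log2(p) = -2.678072, -p*log2(p) = 0.418449
  p = 12/32 = 0.375000: log2(p) = -1.415037, -p*log2(p) = 0.530639
  p = 12/32 = 0.375000: log2(p) = -1.415037, -p*log2(p) = 0.530639
H = 0.320160 + 0.418449 + 0.530639 + 0.530639 = 1.799887

H = 1.7999 bits/symbol


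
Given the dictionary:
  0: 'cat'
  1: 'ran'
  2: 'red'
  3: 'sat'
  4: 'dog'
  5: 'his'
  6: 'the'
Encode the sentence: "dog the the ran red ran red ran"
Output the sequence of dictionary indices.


Look up each word in the dictionary:
  'dog' -> 4
  'the' -> 6
  'the' -> 6
  'ran' -> 1
  'red' -> 2
  'ran' -> 1
  'red' -> 2
  'ran' -> 1

Encoded: [4, 6, 6, 1, 2, 1, 2, 1]


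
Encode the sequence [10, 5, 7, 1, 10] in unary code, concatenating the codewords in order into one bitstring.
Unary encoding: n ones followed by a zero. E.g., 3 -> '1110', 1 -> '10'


Encode each number as n ones followed by a terminating 0:
  10 -> 11111111110 (11 bits)
  5 -> 111110 (6 bits)
  7 -> 11111110 (8 bits)
  1 -> 10 (2 bits)
  10 -> 11111111110 (11 bits)
Total length = 11 + 6 + 8 + 2 + 11 = 38 bits.

Unary([10, 5, 7, 1, 10]) = 11111111110111110111111101011111111110 (38 bits)


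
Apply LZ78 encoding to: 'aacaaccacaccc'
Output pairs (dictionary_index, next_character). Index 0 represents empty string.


LZ78 encoding steps:
Dictionary: {0: ''}
Step 1: w='' (idx 0), next='a' -> output (0, 'a'), add 'a' as idx 1
Step 2: w='a' (idx 1), next='c' -> output (1, 'c'), add 'ac' as idx 2
Step 3: w='a' (idx 1), next='a' -> output (1, 'a'), add 'aa' as idx 3
Step 4: w='' (idx 0), next='c' -> output (0, 'c'), add 'c' as idx 4
Step 5: w='c' (idx 4), next='a' -> output (4, 'a'), add 'ca' as idx 5
Step 6: w='ca' (idx 5), next='c' -> output (5, 'c'), add 'cac' as idx 6
Step 7: w='c' (idx 4), next='c' -> output (4, 'c'), add 'cc' as idx 7


Encoded: [(0, 'a'), (1, 'c'), (1, 'a'), (0, 'c'), (4, 'a'), (5, 'c'), (4, 'c')]


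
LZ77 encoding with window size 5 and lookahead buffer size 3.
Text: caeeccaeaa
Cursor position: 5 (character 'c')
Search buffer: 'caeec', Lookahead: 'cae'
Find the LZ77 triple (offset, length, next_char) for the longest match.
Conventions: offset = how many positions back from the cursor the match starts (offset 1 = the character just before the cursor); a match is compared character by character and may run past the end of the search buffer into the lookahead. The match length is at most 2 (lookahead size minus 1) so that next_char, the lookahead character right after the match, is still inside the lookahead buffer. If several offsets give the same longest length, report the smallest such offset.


Try each offset into the search buffer:
  offset=1 (pos 4, char 'c'): match length 1
  offset=2 (pos 3, char 'e'): match length 0
  offset=3 (pos 2, char 'e'): match length 0
  offset=4 (pos 1, char 'a'): match length 0
  offset=5 (pos 0, char 'c'): match length 2
Longest match has length 2 at offset 5.
next_char = character at position 5 + 2 = 7 -> 'e'

Best match: offset=5, length=2 (matching 'ca' starting at position 0)
LZ77 triple: (5, 2, 'e')


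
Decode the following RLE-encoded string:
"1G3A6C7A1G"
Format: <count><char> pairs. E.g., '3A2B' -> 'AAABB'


Expanding each <count><char> pair:
  1G -> 'G'
  3A -> 'AAA'
  6C -> 'CCCCCC'
  7A -> 'AAAAAAA'
  1G -> 'G'

Decoded = GAAACCCCCCAAAAAAAG


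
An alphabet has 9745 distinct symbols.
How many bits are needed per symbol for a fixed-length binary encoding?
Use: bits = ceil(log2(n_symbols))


log2(9745) = 13.2504
Bracket: 2^13 = 8192 < 9745 <= 2^14 = 16384
So ceil(log2(9745)) = 14

bits = ceil(log2(9745)) = ceil(13.2504) = 14 bits


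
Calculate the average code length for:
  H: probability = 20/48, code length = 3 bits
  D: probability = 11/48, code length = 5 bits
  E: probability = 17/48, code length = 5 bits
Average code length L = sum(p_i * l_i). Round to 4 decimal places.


Weighted contributions p_i * l_i:
  H: (20/48) * 3 = 60/48
  D: (11/48) * 5 = 55/48
  E: (17/48) * 5 = 85/48
Sum = (60 + 55 + 85)/48 = 200/48

L = 200/48 = 4.1667 bits/symbol


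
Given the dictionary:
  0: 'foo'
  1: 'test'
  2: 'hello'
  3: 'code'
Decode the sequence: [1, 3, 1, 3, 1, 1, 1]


Look up each index in the dictionary:
  1 -> 'test'
  3 -> 'code'
  1 -> 'test'
  3 -> 'code'
  1 -> 'test'
  1 -> 'test'
  1 -> 'test'

Decoded: "test code test code test test test"


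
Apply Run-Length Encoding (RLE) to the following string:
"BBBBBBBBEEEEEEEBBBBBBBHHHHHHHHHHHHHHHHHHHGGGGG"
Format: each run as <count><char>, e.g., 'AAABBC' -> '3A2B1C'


Scanning runs left to right:
  i=0: run of 'B' x 8 -> '8B'
  i=8: run of 'E' x 7 -> '7E'
  i=15: run of 'B' x 7 -> '7B'
  i=22: run of 'H' x 19 -> '19H'
  i=41: run of 'G' x 5 -> '5G'

RLE = 8B7E7B19H5G


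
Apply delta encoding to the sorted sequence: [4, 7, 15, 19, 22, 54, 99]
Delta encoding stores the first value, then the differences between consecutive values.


First value: 4
Deltas:
  7 - 4 = 3
  15 - 7 = 8
  19 - 15 = 4
  22 - 19 = 3
  54 - 22 = 32
  99 - 54 = 45


Delta encoded: [4, 3, 8, 4, 3, 32, 45]


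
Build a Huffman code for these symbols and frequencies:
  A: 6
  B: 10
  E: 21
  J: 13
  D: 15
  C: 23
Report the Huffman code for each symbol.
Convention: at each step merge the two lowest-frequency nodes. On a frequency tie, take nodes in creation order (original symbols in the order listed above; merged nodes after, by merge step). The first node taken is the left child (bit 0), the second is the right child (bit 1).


Huffman tree construction:
Step 1: Merge A(6) + B(10) = 16
Step 2: Merge J(13) + D(15) = 28
Step 3: Merge (A+B)(16) + E(21) = 37
Step 4: Merge C(23) + (J+D)(28) = 51
Step 5: Merge ((A+B)+E)(37) + (C+(J+D))(51) = 88
Read each symbol's code off the tree from the root (left child = 0, right child = 1).

Codes:
  A: 000 (length 3)
  B: 001 (length 3)
  E: 01 (length 2)
  J: 110 (length 3)
  D: 111 (length 3)
  C: 10 (length 2)
Average code length: 220/88 = 2.5000 bits/symbol


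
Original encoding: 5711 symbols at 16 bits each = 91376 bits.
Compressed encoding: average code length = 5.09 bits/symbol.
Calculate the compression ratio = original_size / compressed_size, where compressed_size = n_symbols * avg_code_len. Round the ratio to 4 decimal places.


original_size = n_symbols * orig_bits = 5711 * 16 = 91376 bits
compressed_size = n_symbols * avg_code_len = 5711 * 5.09 = 29068.99 bits
ratio = original_size / compressed_size = 91376 / 29068.99 = 3.1434

Compression ratio = 3.1434


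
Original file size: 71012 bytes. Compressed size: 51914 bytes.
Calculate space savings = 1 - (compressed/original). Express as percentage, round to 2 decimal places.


ratio = compressed/original = 51914/71012 = 0.73106
savings = 1 - ratio = 1 - 0.73106 = 0.26894
as a percentage: 0.26894 * 100 = 26.89%

Space savings = 1 - 51914/71012 = 26.89%


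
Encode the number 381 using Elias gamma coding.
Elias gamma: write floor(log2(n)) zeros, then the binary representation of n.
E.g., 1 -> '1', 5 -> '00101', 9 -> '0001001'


num_bits = floor(log2(381)) + 1 = 9
leading_zeros = num_bits - 1 = 8
binary(381) = 101111101

Elias gamma(381) = '00000000' + '101111101' = 00000000101111101 (17 bits)


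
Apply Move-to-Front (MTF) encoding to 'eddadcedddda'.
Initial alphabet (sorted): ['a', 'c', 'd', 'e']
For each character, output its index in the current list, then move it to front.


MTF encoding:
'e': index 3 in ['a', 'c', 'd', 'e'] -> ['e', 'a', 'c', 'd']
'd': index 3 in ['e', 'a', 'c', 'd'] -> ['d', 'e', 'a', 'c']
'd': index 0 in ['d', 'e', 'a', 'c'] -> ['d', 'e', 'a', 'c']
'a': index 2 in ['d', 'e', 'a', 'c'] -> ['a', 'd', 'e', 'c']
'd': index 1 in ['a', 'd', 'e', 'c'] -> ['d', 'a', 'e', 'c']
'c': index 3 in ['d', 'a', 'e', 'c'] -> ['c', 'd', 'a', 'e']
'e': index 3 in ['c', 'd', 'a', 'e'] -> ['e', 'c', 'd', 'a']
'd': index 2 in ['e', 'c', 'd', 'a'] -> ['d', 'e', 'c', 'a']
'd': index 0 in ['d', 'e', 'c', 'a'] -> ['d', 'e', 'c', 'a']
'd': index 0 in ['d', 'e', 'c', 'a'] -> ['d', 'e', 'c', 'a']
'd': index 0 in ['d', 'e', 'c', 'a'] -> ['d', 'e', 'c', 'a']
'a': index 3 in ['d', 'e', 'c', 'a'] -> ['a', 'd', 'e', 'c']


Output: [3, 3, 0, 2, 1, 3, 3, 2, 0, 0, 0, 3]


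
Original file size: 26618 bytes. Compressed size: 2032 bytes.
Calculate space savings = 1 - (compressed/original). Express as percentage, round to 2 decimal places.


ratio = compressed/original = 2032/26618 = 0.076339
savings = 1 - ratio = 1 - 0.076339 = 0.923661
as a percentage: 0.923661 * 100 = 92.37%

Space savings = 1 - 2032/26618 = 92.37%


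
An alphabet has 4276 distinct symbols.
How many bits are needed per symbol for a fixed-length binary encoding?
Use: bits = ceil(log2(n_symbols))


log2(4276) = 12.062
Bracket: 2^12 = 4096 < 4276 <= 2^13 = 8192
So ceil(log2(4276)) = 13

bits = ceil(log2(4276)) = ceil(12.062) = 13 bits


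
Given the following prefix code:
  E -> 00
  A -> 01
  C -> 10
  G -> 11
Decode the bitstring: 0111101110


Decoding step by step:
Bits 01 -> A
Bits 11 -> G
Bits 10 -> C
Bits 11 -> G
Bits 10 -> C


Decoded message: AGCGC


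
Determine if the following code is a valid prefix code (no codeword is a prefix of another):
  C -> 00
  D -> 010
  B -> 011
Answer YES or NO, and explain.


Checking each pair (does one codeword prefix another?):
  C='00' vs D='010': no prefix
  C='00' vs B='011': no prefix
  D='010' vs C='00': no prefix
  D='010' vs B='011': no prefix
  B='011' vs C='00': no prefix
  B='011' vs D='010': no prefix
No violation found over all pairs.

YES -- this is a valid prefix code. No codeword is a prefix of any other codeword.


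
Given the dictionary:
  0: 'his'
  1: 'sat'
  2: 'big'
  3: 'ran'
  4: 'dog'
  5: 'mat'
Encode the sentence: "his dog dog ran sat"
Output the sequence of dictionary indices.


Look up each word in the dictionary:
  'his' -> 0
  'dog' -> 4
  'dog' -> 4
  'ran' -> 3
  'sat' -> 1

Encoded: [0, 4, 4, 3, 1]


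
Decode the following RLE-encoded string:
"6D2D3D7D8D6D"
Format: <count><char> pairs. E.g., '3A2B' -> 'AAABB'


Expanding each <count><char> pair:
  6D -> 'DDDDDD'
  2D -> 'DD'
  3D -> 'DDD'
  7D -> 'DDDDDDD'
  8D -> 'DDDDDDDD'
  6D -> 'DDDDDD'

Decoded = DDDDDDDDDDDDDDDDDDDDDDDDDDDDDDDD


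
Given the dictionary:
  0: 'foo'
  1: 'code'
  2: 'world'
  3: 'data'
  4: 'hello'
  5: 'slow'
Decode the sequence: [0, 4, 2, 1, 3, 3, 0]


Look up each index in the dictionary:
  0 -> 'foo'
  4 -> 'hello'
  2 -> 'world'
  1 -> 'code'
  3 -> 'data'
  3 -> 'data'
  0 -> 'foo'

Decoded: "foo hello world code data data foo"


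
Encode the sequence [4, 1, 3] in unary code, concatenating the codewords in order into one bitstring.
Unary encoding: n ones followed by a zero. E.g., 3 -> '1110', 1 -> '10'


Encode each number as n ones followed by a terminating 0:
  4 -> 11110 (5 bits)
  1 -> 10 (2 bits)
  3 -> 1110 (4 bits)
Total length = 5 + 2 + 4 = 11 bits.

Unary([4, 1, 3]) = 11110101110 (11 bits)


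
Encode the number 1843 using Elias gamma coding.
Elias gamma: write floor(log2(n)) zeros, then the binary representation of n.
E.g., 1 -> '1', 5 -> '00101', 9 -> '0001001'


num_bits = floor(log2(1843)) + 1 = 11
leading_zeros = num_bits - 1 = 10
binary(1843) = 11100110011

Elias gamma(1843) = '0000000000' + '11100110011' = 000000000011100110011 (21 bits)


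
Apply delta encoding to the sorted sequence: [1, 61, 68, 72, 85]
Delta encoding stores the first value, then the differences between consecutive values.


First value: 1
Deltas:
  61 - 1 = 60
  68 - 61 = 7
  72 - 68 = 4
  85 - 72 = 13


Delta encoded: [1, 60, 7, 4, 13]


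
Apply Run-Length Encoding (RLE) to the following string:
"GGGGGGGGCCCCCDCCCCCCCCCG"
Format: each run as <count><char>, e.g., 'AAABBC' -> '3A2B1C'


Scanning runs left to right:
  i=0: run of 'G' x 8 -> '8G'
  i=8: run of 'C' x 5 -> '5C'
  i=13: run of 'D' x 1 -> '1D'
  i=14: run of 'C' x 9 -> '9C'
  i=23: run of 'G' x 1 -> '1G'

RLE = 8G5C1D9C1G


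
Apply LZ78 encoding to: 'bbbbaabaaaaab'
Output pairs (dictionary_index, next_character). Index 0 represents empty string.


LZ78 encoding steps:
Dictionary: {0: ''}
Step 1: w='' (idx 0), next='b' -> output (0, 'b'), add 'b' as idx 1
Step 2: w='b' (idx 1), next='b' -> output (1, 'b'), add 'bb' as idx 2
Step 3: w='b' (idx 1), next='a' -> output (1, 'a'), add 'ba' as idx 3
Step 4: w='' (idx 0), next='a' -> output (0, 'a'), add 'a' as idx 4
Step 5: w='ba' (idx 3), next='a' -> output (3, 'a'), add 'baa' as idx 5
Step 6: w='a' (idx 4), next='a' -> output (4, 'a'), add 'aa' as idx 6
Step 7: w='a' (idx 4), next='b' -> output (4, 'b'), add 'ab' as idx 7


Encoded: [(0, 'b'), (1, 'b'), (1, 'a'), (0, 'a'), (3, 'a'), (4, 'a'), (4, 'b')]


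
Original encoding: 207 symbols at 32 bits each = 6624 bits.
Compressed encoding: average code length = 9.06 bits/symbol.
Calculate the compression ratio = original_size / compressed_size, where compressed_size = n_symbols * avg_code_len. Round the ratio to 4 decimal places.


original_size = n_symbols * orig_bits = 207 * 32 = 6624 bits
compressed_size = n_symbols * avg_code_len = 207 * 9.06 = 1875.42 bits
ratio = original_size / compressed_size = 6624 / 1875.42 = 3.532

Compression ratio = 3.532


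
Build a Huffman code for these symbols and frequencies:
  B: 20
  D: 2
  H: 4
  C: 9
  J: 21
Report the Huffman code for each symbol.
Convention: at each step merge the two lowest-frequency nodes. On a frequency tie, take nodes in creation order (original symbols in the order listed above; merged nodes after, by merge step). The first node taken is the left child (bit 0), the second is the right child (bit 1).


Huffman tree construction:
Step 1: Merge D(2) + H(4) = 6
Step 2: Merge (D+H)(6) + C(9) = 15
Step 3: Merge ((D+H)+C)(15) + B(20) = 35
Step 4: Merge J(21) + (((D+H)+C)+B)(35) = 56
Read each symbol's code off the tree from the root (left child = 0, right child = 1).

Codes:
  B: 11 (length 2)
  D: 1000 (length 4)
  H: 1001 (length 4)
  C: 101 (length 3)
  J: 0 (length 1)
Average code length: 112/56 = 2.0000 bits/symbol


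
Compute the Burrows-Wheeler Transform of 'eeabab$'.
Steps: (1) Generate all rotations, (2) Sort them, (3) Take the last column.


Rotations (sorted):
  0: $eeabab -> last char: b
  1: ab$eeab -> last char: b
  2: abab$ee -> last char: e
  3: b$eeaba -> last char: a
  4: bab$eea -> last char: a
  5: eabab$e -> last char: e
  6: eeabab$ -> last char: $


BWT = bbeaae$


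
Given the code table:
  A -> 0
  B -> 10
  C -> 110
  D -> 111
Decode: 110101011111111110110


Decoding:
110 -> C
10 -> B
10 -> B
111 -> D
111 -> D
111 -> D
10 -> B
110 -> C


Result: CBBDDDBC


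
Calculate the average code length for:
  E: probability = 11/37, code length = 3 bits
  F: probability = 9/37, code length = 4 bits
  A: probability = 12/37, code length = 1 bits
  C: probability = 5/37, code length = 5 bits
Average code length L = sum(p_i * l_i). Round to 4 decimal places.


Weighted contributions p_i * l_i:
  E: (11/37) * 3 = 33/37
  F: (9/37) * 4 = 36/37
  A: (12/37) * 1 = 12/37
  C: (5/37) * 5 = 25/37
Sum = (33 + 36 + 12 + 25)/37 = 106/37

L = 106/37 = 2.8649 bits/symbol


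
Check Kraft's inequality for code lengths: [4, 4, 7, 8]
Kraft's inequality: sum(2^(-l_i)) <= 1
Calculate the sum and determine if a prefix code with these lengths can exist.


Sum = 2^(-4) + 2^(-4) + 2^(-7) + 2^(-8)
    = 0.0625 + 0.0625 + 0.0078125 + 0.00390625
    = 35/256 = 0.13671875
Since 0.13671875 <= 1, Kraft's inequality IS satisfied.
A prefix code with these lengths CAN exist.

Kraft sum = 0.13671875. Satisfied.


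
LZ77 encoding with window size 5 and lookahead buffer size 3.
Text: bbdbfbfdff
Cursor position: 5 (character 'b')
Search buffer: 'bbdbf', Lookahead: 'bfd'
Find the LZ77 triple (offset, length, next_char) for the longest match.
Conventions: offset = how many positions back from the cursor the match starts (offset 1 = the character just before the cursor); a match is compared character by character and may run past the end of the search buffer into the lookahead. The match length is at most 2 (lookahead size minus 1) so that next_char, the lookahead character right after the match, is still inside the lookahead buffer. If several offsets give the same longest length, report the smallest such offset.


Try each offset into the search buffer:
  offset=1 (pos 4, char 'f'): match length 0
  offset=2 (pos 3, char 'b'): match length 2
  offset=3 (pos 2, char 'd'): match length 0
  offset=4 (pos 1, char 'b'): match length 1
  offset=5 (pos 0, char 'b'): match length 1
Longest match has length 2 at offset 2.
next_char = character at position 5 + 2 = 7 -> 'd'

Best match: offset=2, length=2 (matching 'bf' starting at position 3)
LZ77 triple: (2, 2, 'd')


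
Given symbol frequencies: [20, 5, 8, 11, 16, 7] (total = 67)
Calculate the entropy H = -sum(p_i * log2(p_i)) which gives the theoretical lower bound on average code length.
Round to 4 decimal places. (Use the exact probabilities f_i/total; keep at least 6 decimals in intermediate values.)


Per-symbol terms -p_i * log2(p_i) with p_i = f_i/67:
  p = 20/67 = 0.298507: log2(p) = -1.744161, -p*log2(p) = 0.520645
  p = 5/67 = 0.074627: log2(p) = -3.744161, -p*log2(p) = 0.279415
  p = 8/67 = 0.119403: log2(p) = -3.066089, -p*log2(p) = 0.366100
  p = 11/67 = 0.164179: log2(p) = -2.606658, -p*log2(p) = 0.427959
  p = 16/67 = 0.238806: log2(p) = -2.066089, -p*log2(p) = 0.493394
  p = 7/67 = 0.104478: log2(p) = -3.258734, -p*log2(p) = 0.340465
H = 0.520645 + 0.279415 + 0.366100 + 0.427959 + 0.493394 + 0.340465 = 2.427978

H = 2.428 bits/symbol


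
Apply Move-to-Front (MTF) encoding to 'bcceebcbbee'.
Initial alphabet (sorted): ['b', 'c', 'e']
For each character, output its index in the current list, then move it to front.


MTF encoding:
'b': index 0 in ['b', 'c', 'e'] -> ['b', 'c', 'e']
'c': index 1 in ['b', 'c', 'e'] -> ['c', 'b', 'e']
'c': index 0 in ['c', 'b', 'e'] -> ['c', 'b', 'e']
'e': index 2 in ['c', 'b', 'e'] -> ['e', 'c', 'b']
'e': index 0 in ['e', 'c', 'b'] -> ['e', 'c', 'b']
'b': index 2 in ['e', 'c', 'b'] -> ['b', 'e', 'c']
'c': index 2 in ['b', 'e', 'c'] -> ['c', 'b', 'e']
'b': index 1 in ['c', 'b', 'e'] -> ['b', 'c', 'e']
'b': index 0 in ['b', 'c', 'e'] -> ['b', 'c', 'e']
'e': index 2 in ['b', 'c', 'e'] -> ['e', 'b', 'c']
'e': index 0 in ['e', 'b', 'c'] -> ['e', 'b', 'c']


Output: [0, 1, 0, 2, 0, 2, 2, 1, 0, 2, 0]


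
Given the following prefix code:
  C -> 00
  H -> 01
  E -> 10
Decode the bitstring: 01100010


Decoding step by step:
Bits 01 -> H
Bits 10 -> E
Bits 00 -> C
Bits 10 -> E


Decoded message: HECE


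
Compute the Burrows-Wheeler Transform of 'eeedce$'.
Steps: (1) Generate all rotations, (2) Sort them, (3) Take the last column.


Rotations (sorted):
  0: $eeedce -> last char: e
  1: ce$eeed -> last char: d
  2: dce$eee -> last char: e
  3: e$eeedc -> last char: c
  4: edce$ee -> last char: e
  5: eedce$e -> last char: e
  6: eeedce$ -> last char: $


BWT = edecee$


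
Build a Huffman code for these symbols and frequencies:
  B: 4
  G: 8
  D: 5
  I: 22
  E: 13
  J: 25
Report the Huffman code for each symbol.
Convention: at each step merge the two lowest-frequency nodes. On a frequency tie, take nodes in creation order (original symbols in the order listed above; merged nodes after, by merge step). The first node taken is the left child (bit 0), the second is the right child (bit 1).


Huffman tree construction:
Step 1: Merge B(4) + D(5) = 9
Step 2: Merge G(8) + (B+D)(9) = 17
Step 3: Merge E(13) + (G+(B+D))(17) = 30
Step 4: Merge I(22) + J(25) = 47
Step 5: Merge (E+(G+(B+D)))(30) + (I+J)(47) = 77
Read each symbol's code off the tree from the root (left child = 0, right child = 1).

Codes:
  B: 0110 (length 4)
  G: 010 (length 3)
  D: 0111 (length 4)
  I: 10 (length 2)
  E: 00 (length 2)
  J: 11 (length 2)
Average code length: 180/77 = 2.3377 bits/symbol


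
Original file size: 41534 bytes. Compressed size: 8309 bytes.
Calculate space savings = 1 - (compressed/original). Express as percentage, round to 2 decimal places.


ratio = compressed/original = 8309/41534 = 0.200053
savings = 1 - ratio = 1 - 0.200053 = 0.799947
as a percentage: 0.799947 * 100 = 79.99%

Space savings = 1 - 8309/41534 = 79.99%


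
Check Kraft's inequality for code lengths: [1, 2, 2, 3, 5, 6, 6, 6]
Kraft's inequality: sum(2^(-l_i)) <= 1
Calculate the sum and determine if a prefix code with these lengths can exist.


Sum = 2^(-1) + 2^(-2) + 2^(-2) + 2^(-3) + 2^(-5) + 2^(-6) + 2^(-6) + 2^(-6)
    = 0.5 + 0.25 + 0.25 + 0.125 + 0.03125 + 0.015625 + 0.015625 + 0.015625
    = 77/64 = 1.203125
Since 1.203125 > 1, Kraft's inequality is NOT satisfied.
A prefix code with these lengths CANNOT exist.

Kraft sum = 1.203125. Not satisfied.


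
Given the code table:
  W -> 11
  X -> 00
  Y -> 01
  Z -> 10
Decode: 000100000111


Decoding:
00 -> X
01 -> Y
00 -> X
00 -> X
01 -> Y
11 -> W


Result: XYXXYW


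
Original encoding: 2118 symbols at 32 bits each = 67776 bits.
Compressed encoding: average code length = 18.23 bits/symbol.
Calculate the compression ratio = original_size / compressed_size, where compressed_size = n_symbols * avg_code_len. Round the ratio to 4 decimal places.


original_size = n_symbols * orig_bits = 2118 * 32 = 67776 bits
compressed_size = n_symbols * avg_code_len = 2118 * 18.23 = 38611.14 bits
ratio = original_size / compressed_size = 67776 / 38611.14 = 1.7553

Compression ratio = 1.7553


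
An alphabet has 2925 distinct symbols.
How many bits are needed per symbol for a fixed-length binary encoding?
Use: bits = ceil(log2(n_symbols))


log2(2925) = 11.5142
Bracket: 2^11 = 2048 < 2925 <= 2^12 = 4096
So ceil(log2(2925)) = 12

bits = ceil(log2(2925)) = ceil(11.5142) = 12 bits


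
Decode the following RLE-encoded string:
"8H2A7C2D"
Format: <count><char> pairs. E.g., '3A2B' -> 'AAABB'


Expanding each <count><char> pair:
  8H -> 'HHHHHHHH'
  2A -> 'AA'
  7C -> 'CCCCCCC'
  2D -> 'DD'

Decoded = HHHHHHHHAACCCCCCCDD


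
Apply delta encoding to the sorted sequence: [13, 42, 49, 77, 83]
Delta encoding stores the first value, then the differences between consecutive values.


First value: 13
Deltas:
  42 - 13 = 29
  49 - 42 = 7
  77 - 49 = 28
  83 - 77 = 6


Delta encoded: [13, 29, 7, 28, 6]


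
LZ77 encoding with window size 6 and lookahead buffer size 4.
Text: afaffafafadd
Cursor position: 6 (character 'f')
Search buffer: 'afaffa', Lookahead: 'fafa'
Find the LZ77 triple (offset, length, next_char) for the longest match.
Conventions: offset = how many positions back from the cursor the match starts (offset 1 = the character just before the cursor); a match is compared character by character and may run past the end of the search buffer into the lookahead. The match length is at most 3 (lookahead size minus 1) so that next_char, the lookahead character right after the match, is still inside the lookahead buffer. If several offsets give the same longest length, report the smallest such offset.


Try each offset into the search buffer:
  offset=1 (pos 5, char 'a'): match length 0
  offset=2 (pos 4, char 'f'): match length 3
  offset=3 (pos 3, char 'f'): match length 1
  offset=4 (pos 2, char 'a'): match length 0
  offset=5 (pos 1, char 'f'): match length 3
  offset=6 (pos 0, char 'a'): match length 0
Longest match has length 3, found at offsets 2, 5; take the smallest, offset 2.
next_char = character at position 6 + 3 = 9 -> 'a'

Best match: offset=2, length=3 (matching 'faf' starting at position 4)
LZ77 triple: (2, 3, 'a')


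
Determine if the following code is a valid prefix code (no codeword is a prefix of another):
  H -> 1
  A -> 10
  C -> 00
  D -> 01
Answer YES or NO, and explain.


Checking each pair (does one codeword prefix another?):
  H='1' vs A='10': prefix -- VIOLATION

NO -- this is NOT a valid prefix code. H (1) is a prefix of A (10).


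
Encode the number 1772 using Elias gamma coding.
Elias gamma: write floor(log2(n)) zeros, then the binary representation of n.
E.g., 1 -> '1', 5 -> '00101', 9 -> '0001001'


num_bits = floor(log2(1772)) + 1 = 11
leading_zeros = num_bits - 1 = 10
binary(1772) = 11011101100

Elias gamma(1772) = '0000000000' + '11011101100' = 000000000011011101100 (21 bits)


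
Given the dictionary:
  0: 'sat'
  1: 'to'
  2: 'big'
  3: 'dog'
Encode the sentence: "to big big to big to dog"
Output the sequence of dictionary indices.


Look up each word in the dictionary:
  'to' -> 1
  'big' -> 2
  'big' -> 2
  'to' -> 1
  'big' -> 2
  'to' -> 1
  'dog' -> 3

Encoded: [1, 2, 2, 1, 2, 1, 3]


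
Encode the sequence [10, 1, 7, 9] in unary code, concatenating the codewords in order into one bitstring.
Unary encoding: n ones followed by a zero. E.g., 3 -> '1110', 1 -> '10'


Encode each number as n ones followed by a terminating 0:
  10 -> 11111111110 (11 bits)
  1 -> 10 (2 bits)
  7 -> 11111110 (8 bits)
  9 -> 1111111110 (10 bits)
Total length = 11 + 2 + 8 + 10 = 31 bits.

Unary([10, 1, 7, 9]) = 1111111111010111111101111111110 (31 bits)


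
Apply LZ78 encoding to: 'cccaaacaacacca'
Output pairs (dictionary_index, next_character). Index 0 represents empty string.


LZ78 encoding steps:
Dictionary: {0: ''}
Step 1: w='' (idx 0), next='c' -> output (0, 'c'), add 'c' as idx 1
Step 2: w='c' (idx 1), next='c' -> output (1, 'c'), add 'cc' as idx 2
Step 3: w='' (idx 0), next='a' -> output (0, 'a'), add 'a' as idx 3
Step 4: w='a' (idx 3), next='a' -> output (3, 'a'), add 'aa' as idx 4
Step 5: w='c' (idx 1), next='a' -> output (1, 'a'), add 'ca' as idx 5
Step 6: w='a' (idx 3), next='c' -> output (3, 'c'), add 'ac' as idx 6
Step 7: w='ac' (idx 6), next='c' -> output (6, 'c'), add 'acc' as idx 7
Step 8: w='a' (idx 3), end of input -> output (3, '')


Encoded: [(0, 'c'), (1, 'c'), (0, 'a'), (3, 'a'), (1, 'a'), (3, 'c'), (6, 'c'), (3, '')]


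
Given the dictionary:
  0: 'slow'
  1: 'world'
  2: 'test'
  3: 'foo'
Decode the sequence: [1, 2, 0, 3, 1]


Look up each index in the dictionary:
  1 -> 'world'
  2 -> 'test'
  0 -> 'slow'
  3 -> 'foo'
  1 -> 'world'

Decoded: "world test slow foo world"


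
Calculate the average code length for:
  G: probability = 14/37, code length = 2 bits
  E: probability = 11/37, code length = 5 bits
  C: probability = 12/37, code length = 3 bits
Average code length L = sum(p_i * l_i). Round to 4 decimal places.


Weighted contributions p_i * l_i:
  G: (14/37) * 2 = 28/37
  E: (11/37) * 5 = 55/37
  C: (12/37) * 3 = 36/37
Sum = (28 + 55 + 36)/37 = 119/37

L = 119/37 = 3.2162 bits/symbol


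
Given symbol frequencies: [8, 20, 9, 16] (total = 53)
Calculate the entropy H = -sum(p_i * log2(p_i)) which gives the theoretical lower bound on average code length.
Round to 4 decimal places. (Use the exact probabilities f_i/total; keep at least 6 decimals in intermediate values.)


Per-symbol terms -p_i * log2(p_i) with p_i = f_i/53:
  p = 8/53 = 0.150943: log2(p) = -2.727920, -p*log2(p) = 0.411762
  p = 20/53 = 0.377358: log2(p) = -1.405992, -p*log2(p) = 0.530563
  p = 9/53 = 0.169811: log2(p) = -2.557995, -p*log2(p) = 0.434377
  p = 16/53 = 0.301887: log2(p) = -1.727920, -p*log2(p) = 0.521636
H = 0.411762 + 0.530563 + 0.434377 + 0.521636 = 1.898338

H = 1.8983 bits/symbol


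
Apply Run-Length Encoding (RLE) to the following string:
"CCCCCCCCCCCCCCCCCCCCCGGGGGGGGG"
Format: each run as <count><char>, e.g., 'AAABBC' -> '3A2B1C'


Scanning runs left to right:
  i=0: run of 'C' x 21 -> '21C'
  i=21: run of 'G' x 9 -> '9G'

RLE = 21C9G


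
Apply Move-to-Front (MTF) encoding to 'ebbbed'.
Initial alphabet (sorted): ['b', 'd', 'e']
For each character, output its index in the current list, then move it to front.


MTF encoding:
'e': index 2 in ['b', 'd', 'e'] -> ['e', 'b', 'd']
'b': index 1 in ['e', 'b', 'd'] -> ['b', 'e', 'd']
'b': index 0 in ['b', 'e', 'd'] -> ['b', 'e', 'd']
'b': index 0 in ['b', 'e', 'd'] -> ['b', 'e', 'd']
'e': index 1 in ['b', 'e', 'd'] -> ['e', 'b', 'd']
'd': index 2 in ['e', 'b', 'd'] -> ['d', 'e', 'b']


Output: [2, 1, 0, 0, 1, 2]


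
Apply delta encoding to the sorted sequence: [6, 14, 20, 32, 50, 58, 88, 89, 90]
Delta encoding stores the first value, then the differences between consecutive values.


First value: 6
Deltas:
  14 - 6 = 8
  20 - 14 = 6
  32 - 20 = 12
  50 - 32 = 18
  58 - 50 = 8
  88 - 58 = 30
  89 - 88 = 1
  90 - 89 = 1


Delta encoded: [6, 8, 6, 12, 18, 8, 30, 1, 1]


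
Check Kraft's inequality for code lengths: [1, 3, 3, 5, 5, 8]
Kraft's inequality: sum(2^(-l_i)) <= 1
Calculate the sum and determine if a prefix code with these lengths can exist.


Sum = 2^(-1) + 2^(-3) + 2^(-3) + 2^(-5) + 2^(-5) + 2^(-8)
    = 0.5 + 0.125 + 0.125 + 0.03125 + 0.03125 + 0.00390625
    = 209/256 = 0.81640625
Since 0.81640625 <= 1, Kraft's inequality IS satisfied.
A prefix code with these lengths CAN exist.

Kraft sum = 0.81640625. Satisfied.


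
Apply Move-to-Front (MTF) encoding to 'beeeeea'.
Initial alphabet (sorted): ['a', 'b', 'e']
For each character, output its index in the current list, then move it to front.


MTF encoding:
'b': index 1 in ['a', 'b', 'e'] -> ['b', 'a', 'e']
'e': index 2 in ['b', 'a', 'e'] -> ['e', 'b', 'a']
'e': index 0 in ['e', 'b', 'a'] -> ['e', 'b', 'a']
'e': index 0 in ['e', 'b', 'a'] -> ['e', 'b', 'a']
'e': index 0 in ['e', 'b', 'a'] -> ['e', 'b', 'a']
'e': index 0 in ['e', 'b', 'a'] -> ['e', 'b', 'a']
'a': index 2 in ['e', 'b', 'a'] -> ['a', 'e', 'b']


Output: [1, 2, 0, 0, 0, 0, 2]


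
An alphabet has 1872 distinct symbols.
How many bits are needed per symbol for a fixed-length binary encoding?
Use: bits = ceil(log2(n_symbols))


log2(1872) = 10.8704
Bracket: 2^10 = 1024 < 1872 <= 2^11 = 2048
So ceil(log2(1872)) = 11

bits = ceil(log2(1872)) = ceil(10.8704) = 11 bits


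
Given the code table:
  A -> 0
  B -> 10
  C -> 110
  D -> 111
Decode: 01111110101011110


Decoding:
0 -> A
111 -> D
111 -> D
0 -> A
10 -> B
10 -> B
111 -> D
10 -> B


Result: ADDABBDB


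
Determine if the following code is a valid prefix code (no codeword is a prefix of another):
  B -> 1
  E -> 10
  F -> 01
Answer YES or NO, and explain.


Checking each pair (does one codeword prefix another?):
  B='1' vs E='10': prefix -- VIOLATION

NO -- this is NOT a valid prefix code. B (1) is a prefix of E (10).


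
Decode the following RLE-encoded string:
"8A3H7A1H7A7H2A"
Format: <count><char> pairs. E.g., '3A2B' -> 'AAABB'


Expanding each <count><char> pair:
  8A -> 'AAAAAAAA'
  3H -> 'HHH'
  7A -> 'AAAAAAA'
  1H -> 'H'
  7A -> 'AAAAAAA'
  7H -> 'HHHHHHH'
  2A -> 'AA'

Decoded = AAAAAAAAHHHAAAAAAAHAAAAAAAHHHHHHHAA


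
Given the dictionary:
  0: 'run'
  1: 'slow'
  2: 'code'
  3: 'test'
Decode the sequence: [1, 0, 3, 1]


Look up each index in the dictionary:
  1 -> 'slow'
  0 -> 'run'
  3 -> 'test'
  1 -> 'slow'

Decoded: "slow run test slow"


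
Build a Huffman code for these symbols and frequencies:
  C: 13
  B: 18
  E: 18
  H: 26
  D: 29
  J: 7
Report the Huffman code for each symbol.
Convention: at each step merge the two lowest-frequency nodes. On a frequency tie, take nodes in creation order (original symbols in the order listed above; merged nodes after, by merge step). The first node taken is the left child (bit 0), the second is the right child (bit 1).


Huffman tree construction:
Step 1: Merge J(7) + C(13) = 20
Step 2: Merge B(18) + E(18) = 36
Step 3: Merge (J+C)(20) + H(26) = 46
Step 4: Merge D(29) + (B+E)(36) = 65
Step 5: Merge ((J+C)+H)(46) + (D+(B+E))(65) = 111
Read each symbol's code off the tree from the root (left child = 0, right child = 1).

Codes:
  C: 001 (length 3)
  B: 110 (length 3)
  E: 111 (length 3)
  H: 01 (length 2)
  D: 10 (length 2)
  J: 000 (length 3)
Average code length: 278/111 = 2.5045 bits/symbol


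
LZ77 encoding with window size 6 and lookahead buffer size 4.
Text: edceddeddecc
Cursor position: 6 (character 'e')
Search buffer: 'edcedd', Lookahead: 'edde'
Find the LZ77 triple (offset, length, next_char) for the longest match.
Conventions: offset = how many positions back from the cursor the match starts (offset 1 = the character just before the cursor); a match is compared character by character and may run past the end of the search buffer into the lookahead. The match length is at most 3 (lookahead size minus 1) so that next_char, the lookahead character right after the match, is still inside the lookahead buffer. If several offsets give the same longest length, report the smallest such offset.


Try each offset into the search buffer:
  offset=1 (pos 5, char 'd'): match length 0
  offset=2 (pos 4, char 'd'): match length 0
  offset=3 (pos 3, char 'e'): match length 3
  offset=4 (pos 2, char 'c'): match length 0
  offset=5 (pos 1, char 'd'): match length 0
  offset=6 (pos 0, char 'e'): match length 2
Longest match has length 3 at offset 3.
next_char = character at position 6 + 3 = 9 -> 'e'

Best match: offset=3, length=3 (matching 'edd' starting at position 3)
LZ77 triple: (3, 3, 'e')


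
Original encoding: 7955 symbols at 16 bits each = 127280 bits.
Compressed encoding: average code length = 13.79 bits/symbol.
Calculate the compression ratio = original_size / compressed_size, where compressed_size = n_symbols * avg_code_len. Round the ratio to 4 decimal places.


original_size = n_symbols * orig_bits = 7955 * 16 = 127280 bits
compressed_size = n_symbols * avg_code_len = 7955 * 13.79 = 109699.45 bits
ratio = original_size / compressed_size = 127280 / 109699.45 = 1.1603

Compression ratio = 1.1603


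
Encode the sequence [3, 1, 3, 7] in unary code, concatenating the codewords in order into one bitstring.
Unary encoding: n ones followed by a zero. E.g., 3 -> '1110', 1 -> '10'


Encode each number as n ones followed by a terminating 0:
  3 -> 1110 (4 bits)
  1 -> 10 (2 bits)
  3 -> 1110 (4 bits)
  7 -> 11111110 (8 bits)
Total length = 4 + 2 + 4 + 8 = 18 bits.

Unary([3, 1, 3, 7]) = 111010111011111110 (18 bits)


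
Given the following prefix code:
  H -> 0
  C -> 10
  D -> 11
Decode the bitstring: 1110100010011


Decoding step by step:
Bits 11 -> D
Bits 10 -> C
Bits 10 -> C
Bits 0 -> H
Bits 0 -> H
Bits 10 -> C
Bits 0 -> H
Bits 11 -> D


Decoded message: DCCHHCHD


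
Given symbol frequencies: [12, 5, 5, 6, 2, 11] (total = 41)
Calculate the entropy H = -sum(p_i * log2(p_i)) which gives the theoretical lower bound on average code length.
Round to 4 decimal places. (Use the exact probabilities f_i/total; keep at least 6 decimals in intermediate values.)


Per-symbol terms -p_i * log2(p_i) with p_i = f_i/41:
  p = 12/41 = 0.292683: log2(p) = -1.772590, -p*log2(p) = 0.518807
  p = 5/41 = 0.121951: log2(p) = -3.035624, -p*log2(p) = 0.370198
  p = 5/41 = 0.121951: log2(p) = -3.035624, -p*log2(p) = 0.370198
  p = 6/41 = 0.146341: log2(p) = -2.772590, -p*log2(p) = 0.405745
  p = 2/41 = 0.048780: log2(p) = -4.357552, -p*log2(p) = 0.212564
  p = 11/41 = 0.268293: log2(p) = -1.898120, -p*log2(p) = 0.509252
H = 0.518807 + 0.370198 + 0.370198 + 0.405745 + 0.212564 + 0.509252 = 2.386764

H = 2.3868 bits/symbol


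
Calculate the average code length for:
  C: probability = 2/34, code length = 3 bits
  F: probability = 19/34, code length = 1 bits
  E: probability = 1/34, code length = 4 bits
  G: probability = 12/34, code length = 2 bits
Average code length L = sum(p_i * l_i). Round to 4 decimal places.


Weighted contributions p_i * l_i:
  C: (2/34) * 3 = 6/34
  F: (19/34) * 1 = 19/34
  E: (1/34) * 4 = 4/34
  G: (12/34) * 2 = 24/34
Sum = (6 + 19 + 4 + 24)/34 = 53/34

L = 53/34 = 1.5588 bits/symbol


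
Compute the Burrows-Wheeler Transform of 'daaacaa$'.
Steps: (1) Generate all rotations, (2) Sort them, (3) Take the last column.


Rotations (sorted):
  0: $daaacaa -> last char: a
  1: a$daaaca -> last char: a
  2: aa$daaac -> last char: c
  3: aaacaa$d -> last char: d
  4: aacaa$da -> last char: a
  5: acaa$daa -> last char: a
  6: caa$daaa -> last char: a
  7: daaacaa$ -> last char: $


BWT = aacdaaa$


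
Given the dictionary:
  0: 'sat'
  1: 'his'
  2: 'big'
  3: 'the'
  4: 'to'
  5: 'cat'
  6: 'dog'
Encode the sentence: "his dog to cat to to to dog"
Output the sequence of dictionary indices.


Look up each word in the dictionary:
  'his' -> 1
  'dog' -> 6
  'to' -> 4
  'cat' -> 5
  'to' -> 4
  'to' -> 4
  'to' -> 4
  'dog' -> 6

Encoded: [1, 6, 4, 5, 4, 4, 4, 6]


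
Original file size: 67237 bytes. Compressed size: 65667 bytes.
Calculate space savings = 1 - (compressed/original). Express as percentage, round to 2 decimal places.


ratio = compressed/original = 65667/67237 = 0.97665
savings = 1 - ratio = 1 - 0.97665 = 0.02335
as a percentage: 0.02335 * 100 = 2.34%

Space savings = 1 - 65667/67237 = 2.34%


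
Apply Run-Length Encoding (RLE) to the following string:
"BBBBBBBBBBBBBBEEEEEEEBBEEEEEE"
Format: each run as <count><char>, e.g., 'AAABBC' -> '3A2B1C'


Scanning runs left to right:
  i=0: run of 'B' x 14 -> '14B'
  i=14: run of 'E' x 7 -> '7E'
  i=21: run of 'B' x 2 -> '2B'
  i=23: run of 'E' x 6 -> '6E'

RLE = 14B7E2B6E
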